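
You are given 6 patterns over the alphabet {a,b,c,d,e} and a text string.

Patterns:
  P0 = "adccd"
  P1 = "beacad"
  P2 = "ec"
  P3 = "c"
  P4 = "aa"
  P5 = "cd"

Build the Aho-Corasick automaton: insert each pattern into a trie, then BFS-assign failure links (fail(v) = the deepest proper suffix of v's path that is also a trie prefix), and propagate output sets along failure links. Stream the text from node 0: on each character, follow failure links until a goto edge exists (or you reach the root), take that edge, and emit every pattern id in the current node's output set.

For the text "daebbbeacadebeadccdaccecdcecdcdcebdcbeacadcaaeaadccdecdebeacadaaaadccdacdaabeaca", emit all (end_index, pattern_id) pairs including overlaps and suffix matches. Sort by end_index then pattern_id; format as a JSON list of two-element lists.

Construct AC machine:
Trie (insert patterns):
  0='ε' goto a→1 b→6 c→14 e→12
  1='a' goto a→15 d→2
  2='ad' goto c→3
  3='adc' goto c→4
  4='adcc' goto d→5
  5='adccd' goto ·  [P0 ends]
  6='b' goto e→7
  7='be' goto a→8
  8='bea' goto c→9
  9='beac' goto a→10
  10='beaca' goto d→11
  11='beacad' goto ·  [P1 ends]
  12='e' goto c→13
  13='ec' goto ·  [P2 ends]
  14='c' goto d→16  [P3 ends]
  15='aa' goto ·  [P4 ends]
  16='cd' goto ·  [P5 ends]

Failure links (BFS by depth):
  n1('a'): parent n0 fail=0; on 'a' 0 → fail=0;  out ∅∪∅=∅
  n6('b'): parent n0 fail=0; on 'b' 0 → fail=0;  out ∅∪∅=∅
  n12('e'): parent n0 fail=0; on 'e' 0 → fail=0;  out ∅∪∅=∅
  n14('c'): parent n0 fail=0; on 'c' 0 → fail=0;  out {3}∪∅={3}
  n2('ad'): parent n1 fail=0; on 'd' 0 → fail=0;  out ∅∪∅=∅
  n7('be'): parent n6 fail=0; on 'e' 0 → fail=12;  out ∅∪∅=∅
  n13('ec'): parent n12 fail=0; on 'c' 0 → fail=14;  out {2}∪{3}={2,3}
  n15('aa'): parent n1 fail=0; on 'a' 0 → fail=1;  out {4}∪∅={4}
  n16('cd'): parent n14 fail=0; on 'd' 0 → fail=0;  out {5}∪∅={5}
  n3('adc'): parent n2 fail=0; on 'c' 0 → fail=14;  out ∅∪{3}={3}
  n8('bea'): parent n7 fail=12; on 'a' 12→0 → fail=1;  out ∅∪∅=∅
  n4('adcc'): parent n3 fail=14; on 'c' 14→0 → fail=14;  out ∅∪{3}={3}
  n9('beac'): parent n8 fail=1; on 'c' 1→0 → fail=14;  out ∅∪{3}={3}
  n5('adccd'): parent n4 fail=14; on 'd' 14 → fail=16;  out {0}∪{5}={0,5}
  n10('beaca'): parent n9 fail=14; on 'a' 14→0 → fail=1;  out ∅∪∅=∅
  n11('beacad'): parent n10 fail=1; on 'd' 1 → fail=2;  out {1}∪∅={1}

Run:
[0] read 'd'  n0⇒n0
[1] read 'a'  n0⇒n1
[2] read 'e'  n1⇒n12 (via fail)
[3] read 'b'  n12⇒n6 (via fail)
[4] read 'b'  n6⇒n6 (via fail)
[5] read 'b'  n6⇒n6 (via fail)
[6] read 'e'  n6⇒n7
[7] read 'a'  n7⇒n8
[8] read 'c'  n8⇒n9  emit P3@[8:8]
[9] read 'a'  n9⇒n10
[10] read 'd'  n10⇒n11  emit P1@[5:10]
[11] read 'e'  n11⇒n12 (via fail)
[12] read 'b'  n12⇒n6 (via fail)
[13] read 'e'  n6⇒n7
[14] read 'a'  n7⇒n8
[15] read 'd'  n8⇒n2 (via fail)
[16] read 'c'  n2⇒n3  emit P3@[16:16]
[17] read 'c'  n3⇒n4  emit P3@[17:17]
[18] read 'd'  n4⇒n5  emit P0@[14:18],P5@[17:18]
[19] read 'a'  n5⇒n1 (via fail)
[20] read 'c'  n1⇒n14 (via fail)  emit P3@[20:20]
[21] read 'c'  n14⇒n14 (via fail)  emit P3@[21:21]
[22] read 'e'  n14⇒n12 (via fail)
[23] read 'c'  n12⇒n13  emit P2@[22:23],P3@[23:23]
[24] read 'd'  n13⇒n16 (via fail)  emit P5@[23:24]
[25] read 'c'  n16⇒n14 (via fail)  emit P3@[25:25]
[26] read 'e'  n14⇒n12 (via fail)
[27] read 'c'  n12⇒n13  emit P2@[26:27],P3@[27:27]
[28] read 'd'  n13⇒n16 (via fail)  emit P5@[27:28]
[29] read 'c'  n16⇒n14 (via fail)  emit P3@[29:29]
[30] read 'd'  n14⇒n16  emit P5@[29:30]
[31] read 'c'  n16⇒n14 (via fail)  emit P3@[31:31]
[32] read 'e'  n14⇒n12 (via fail)
[33] read 'b'  n12⇒n6 (via fail)
[34] read 'd'  n6⇒n0 (via fail)
[35] read 'c'  n0⇒n14  emit P3@[35:35]
[36] read 'b'  n14⇒n6 (via fail)
[37] read 'e'  n6⇒n7
[38] read 'a'  n7⇒n8
[39] read 'c'  n8⇒n9  emit P3@[39:39]
[40] read 'a'  n9⇒n10
[41] read 'd'  n10⇒n11  emit P1@[36:41]
[42] read 'c'  n11⇒n3 (via fail)  emit P3@[42:42]
[43] read 'a'  n3⇒n1 (via fail)
[44] read 'a'  n1⇒n15  emit P4@[43:44]
[45] read 'e'  n15⇒n12 (via fail)
[46] read 'a'  n12⇒n1 (via fail)
[47] read 'a'  n1⇒n15  emit P4@[46:47]
[48] read 'd'  n15⇒n2 (via fail)
[49] read 'c'  n2⇒n3  emit P3@[49:49]
[50] read 'c'  n3⇒n4  emit P3@[50:50]
[51] read 'd'  n4⇒n5  emit P0@[47:51],P5@[50:51]
[52] read 'e'  n5⇒n12 (via fail)
[53] read 'c'  n12⇒n13  emit P2@[52:53],P3@[53:53]
[54] read 'd'  n13⇒n16 (via fail)  emit P5@[53:54]
[55] read 'e'  n16⇒n12 (via fail)
[56] read 'b'  n12⇒n6 (via fail)
[57] read 'e'  n6⇒n7
[58] read 'a'  n7⇒n8
[59] read 'c'  n8⇒n9  emit P3@[59:59]
[60] read 'a'  n9⇒n10
[61] read 'd'  n10⇒n11  emit P1@[56:61]
[62] read 'a'  n11⇒n1 (via fail)
[63] read 'a'  n1⇒n15  emit P4@[62:63]
[64] read 'a'  n15⇒n15 (via fail)  emit P4@[63:64]
[65] read 'a'  n15⇒n15 (via fail)  emit P4@[64:65]
[66] read 'd'  n15⇒n2 (via fail)
[67] read 'c'  n2⇒n3  emit P3@[67:67]
[68] read 'c'  n3⇒n4  emit P3@[68:68]
[69] read 'd'  n4⇒n5  emit P0@[65:69],P5@[68:69]
[70] read 'a'  n5⇒n1 (via fail)
[71] read 'c'  n1⇒n14 (via fail)  emit P3@[71:71]
[72] read 'd'  n14⇒n16  emit P5@[71:72]
[73] read 'a'  n16⇒n1 (via fail)
[74] read 'a'  n1⇒n15  emit P4@[73:74]
[75] read 'b'  n15⇒n6 (via fail)
[76] read 'e'  n6⇒n7
[77] read 'a'  n7⇒n8
[78] read 'c'  n8⇒n9  emit P3@[78:78]
[79] read 'a'  n9⇒n10

Result: [[8,3],[10,1],[16,3],[17,3],[18,0],[18,5],[20,3],[21,3],[23,2],[23,3],[24,5],[25,3],[27,2],[27,3],[28,5],[29,3],[30,5],[31,3],[35,3],[39,3],[41,1],[42,3],[44,4],[47,4],[49,3],[50,3],[51,0],[51,5],[53,2],[53,3],[54,5],[59,3],[61,1],[63,4],[64,4],[65,4],[67,3],[68,3],[69,0],[69,5],[71,3],[72,5],[74,4],[78,3]]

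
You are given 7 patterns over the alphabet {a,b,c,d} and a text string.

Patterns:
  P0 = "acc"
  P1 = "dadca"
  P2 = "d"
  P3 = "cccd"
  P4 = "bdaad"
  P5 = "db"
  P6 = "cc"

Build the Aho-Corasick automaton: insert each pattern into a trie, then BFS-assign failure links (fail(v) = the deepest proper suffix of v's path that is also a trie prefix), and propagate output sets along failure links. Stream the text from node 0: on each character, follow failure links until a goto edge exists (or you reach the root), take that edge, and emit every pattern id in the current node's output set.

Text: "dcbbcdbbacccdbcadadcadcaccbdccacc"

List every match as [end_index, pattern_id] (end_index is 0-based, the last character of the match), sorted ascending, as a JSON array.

Build automaton:
Trie (insert patterns):
  0='ε' goto a→1 b→13 c→9 d→4
  1='a' goto c→2
  2='ac' goto c→3
  3='acc' goto ·  ←P0
  4='d' goto a→5 b→18  ←P2
  5='da' goto d→6
  6='dad' goto c→7
  7='dadc' goto a→8
  8='dadca' goto ·  ←P1
  9='c' goto c→10
  10='cc' goto c→11  ←P6
  11='ccc' goto d→12
  12='cccd' goto ·  ←P3
  13='b' goto d→14
  14='bd' goto a→15
  15='bda' goto a→16
  16='bdaa' goto d→17
  17='bdaad' goto ·  ←P4
  18='db' goto ·  ←P5

BFS fail/out derivation:
  fail(1) 'a': from fail(0)=0 chase 'a': 0 ⇒ 0;  out=∅∪out(0)=∅
  fail(4) 'd': from fail(0)=0 chase 'd': 0 ⇒ 0;  out={2}∪out(0)={2}
  fail(9) 'c': from fail(0)=0 chase 'c': 0 ⇒ 0;  out=∅∪out(0)=∅
  fail(13) 'b': from fail(0)=0 chase 'b': 0 ⇒ 0;  out=∅∪out(0)=∅
  fail(2) 'ac': from fail(1)=0 chase 'c': 0 ⇒ 9;  out=∅∪out(9)=∅
  fail(5) 'da': from fail(4)=0 chase 'a': 0 ⇒ 1;  out=∅∪out(1)=∅
  fail(10) 'cc': from fail(9)=0 chase 'c': 0 ⇒ 9;  out={6}∪out(9)={6}
  fail(14) 'bd': from fail(13)=0 chase 'd': 0 ⇒ 4;  out=∅∪out(4)={2}
  fail(18) 'db': from fail(4)=0 chase 'b': 0 ⇒ 13;  out={5}∪out(13)={5}
  fail(3) 'acc': from fail(2)=9 chase 'c': 9 ⇒ 10;  out={0}∪out(10)={0,6}
  fail(6) 'dad': from fail(5)=1 chase 'd': 1→0 ⇒ 4;  out=∅∪out(4)={2}
  fail(11) 'ccc': from fail(10)=9 chase 'c': 9 ⇒ 10;  out=∅∪out(10)={6}
  fail(15) 'bda': from fail(14)=4 chase 'a': 4 ⇒ 5;  out=∅∪out(5)=∅
  fail(7) 'dadc': from fail(6)=4 chase 'c': 4→0 ⇒ 9;  out=∅∪out(9)=∅
  fail(12) 'cccd': from fail(11)=10 chase 'd': 10→9→0 ⇒ 4;  out={3}∪out(4)={2,3}
  fail(16) 'bdaa': from fail(15)=5 chase 'a': 5→1→0 ⇒ 1;  out=∅∪out(1)=∅
  fail(8) 'dadca': from fail(7)=9 chase 'a': 9→0 ⇒ 1;  out={1}∪out(1)={1}
  fail(17) 'bdaad': from fail(16)=1 chase 'd': 1→0 ⇒ 4;  out={4}∪out(4)={2,4}

Run:
[0] read 'd'  n0⇒n4  emit P2@[0:0]
[1] read 'c'  n4⇒n9 (via fail)
[2] read 'b'  n9⇒n13 (via fail)
[3] read 'b'  n13⇒n13 (via fail)
[4] read 'c'  n13⇒n9 (via fail)
[5] read 'd'  n9⇒n4 (via fail)  emit P2@[5:5]
[6] read 'b'  n4⇒n18  emit P5@[5:6]
[7] read 'b'  n18⇒n13 (via fail)
[8] read 'a'  n13⇒n1 (via fail)
[9] read 'c'  n1⇒n2
[10] read 'c'  n2⇒n3  emit P0@[8:10],P6@[9:10]
[11] read 'c'  n3⇒n11 (via fail)  emit P6@[10:11]
[12] read 'd'  n11⇒n12  emit P2@[12:12],P3@[9:12]
[13] read 'b'  n12⇒n18 (via fail)  emit P5@[12:13]
[14] read 'c'  n18⇒n9 (via fail)
[15] read 'a'  n9⇒n1 (via fail)
[16] read 'd'  n1⇒n4 (via fail)  emit P2@[16:16]
[17] read 'a'  n4⇒n5
[18] read 'd'  n5⇒n6  emit P2@[18:18]
[19] read 'c'  n6⇒n7
[20] read 'a'  n7⇒n8  emit P1@[16:20]
[21] read 'd'  n8⇒n4 (via fail)  emit P2@[21:21]
[22] read 'c'  n4⇒n9 (via fail)
[23] read 'a'  n9⇒n1 (via fail)
[24] read 'c'  n1⇒n2
[25] read 'c'  n2⇒n3  emit P0@[23:25],P6@[24:25]
[26] read 'b'  n3⇒n13 (via fail)
[27] read 'd'  n13⇒n14  emit P2@[27:27]
[28] read 'c'  n14⇒n9 (via fail)
[29] read 'c'  n9⇒n10  emit P6@[28:29]
[30] read 'a'  n10⇒n1 (via fail)
[31] read 'c'  n1⇒n2
[32] read 'c'  n2⇒n3  emit P0@[30:32],P6@[31:32]

Matches: [[0,2],[5,2],[6,5],[10,0],[10,6],[11,6],[12,2],[12,3],[13,5],[16,2],[18,2],[20,1],[21,2],[25,0],[25,6],[27,2],[29,6],[32,0],[32,6]]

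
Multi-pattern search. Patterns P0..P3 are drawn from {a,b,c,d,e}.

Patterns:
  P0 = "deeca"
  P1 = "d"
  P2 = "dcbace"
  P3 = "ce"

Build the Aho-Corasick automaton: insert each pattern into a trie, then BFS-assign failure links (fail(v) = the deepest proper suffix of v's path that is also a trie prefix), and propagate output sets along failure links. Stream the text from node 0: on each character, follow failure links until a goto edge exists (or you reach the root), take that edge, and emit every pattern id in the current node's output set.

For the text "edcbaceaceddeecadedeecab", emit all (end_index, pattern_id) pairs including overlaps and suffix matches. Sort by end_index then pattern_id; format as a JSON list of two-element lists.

Construct AC machine:
Trie nodes:
  n0 'ε': c→11 d→1
  n1 'd': c→6 e→2  [P1 ends]
  n2 'de': e→3
  n3 'dee': c→4
  n4 'deec': a→5
  n5 'deeca': ·  [P0 ends]
  n6 'dc': b→7
  n7 'dcb': a→8
  n8 'dcba': c→9
  n9 'dcbac': e→10
  n10 'dcbace': ·  [P2 ends]
  n11 'c': e→12
  n12 'ce': ·  [P3 ends]

Failure links (BFS by depth):
  n1('d'): parent n0 fail=0; on 'd' 0 → fail=0;  out {1}∪∅={1}
  n11('c'): parent n0 fail=0; on 'c' 0 → fail=0;  out ∅∪∅=∅
  n2('de'): parent n1 fail=0; on 'e' 0 → fail=0;  out ∅∪∅=∅
  n6('dc'): parent n1 fail=0; on 'c' 0 → fail=11;  out ∅∪∅=∅
  n12('ce'): parent n11 fail=0; on 'e' 0 → fail=0;  out {3}∪∅={3}
  n3('dee'): parent n2 fail=0; on 'e' 0 → fail=0;  out ∅∪∅=∅
  n7('dcb'): parent n6 fail=11; on 'b' 11→0 → fail=0;  out ∅∪∅=∅
  n4('deec'): parent n3 fail=0; on 'c' 0 → fail=11;  out ∅∪∅=∅
  n8('dcba'): parent n7 fail=0; on 'a' 0 → fail=0;  out ∅∪∅=∅
  n5('deeca'): parent n4 fail=11; on 'a' 11→0 → fail=0;  out {0}∪∅={0}
  n9('dcbac'): parent n8 fail=0; on 'c' 0 → fail=11;  out ∅∪∅=∅
  n10('dcbace'): parent n9 fail=11; on 'e' 11 → fail=12;  out {2}∪{3}={2,3}

Scan:
i=0 'e': node 0→0
i=1 'd': node 0→1  emit P1@[1:1]
i=2 'c': node 1→6
i=3 'b': node 6→7
i=4 'a': node 7→8
i=5 'c': node 8→9
i=6 'e': node 9→10  emit P2@[1:6],P3@[5:6]
i=7 'a': node 10→0 ·f
i=8 'c': node 0→11
i=9 'e': node 11→12  emit P3@[8:9]
i=10 'd': node 12→1 ·f  emit P1@[10:10]
i=11 'd': node 1→1 ·f  emit P1@[11:11]
i=12 'e': node 1→2
i=13 'e': node 2→3
i=14 'c': node 3→4
i=15 'a': node 4→5  emit P0@[11:15]
i=16 'd': node 5→1 ·f  emit P1@[16:16]
i=17 'e': node 1→2
i=18 'd': node 2→1 ·f  emit P1@[18:18]
i=19 'e': node 1→2
i=20 'e': node 2→3
i=21 'c': node 3→4
i=22 'a': node 4→5  emit P0@[18:22]
i=23 'b': node 5→0 ·f

Result: [[1,1],[6,2],[6,3],[9,3],[10,1],[11,1],[15,0],[16,1],[18,1],[22,0]]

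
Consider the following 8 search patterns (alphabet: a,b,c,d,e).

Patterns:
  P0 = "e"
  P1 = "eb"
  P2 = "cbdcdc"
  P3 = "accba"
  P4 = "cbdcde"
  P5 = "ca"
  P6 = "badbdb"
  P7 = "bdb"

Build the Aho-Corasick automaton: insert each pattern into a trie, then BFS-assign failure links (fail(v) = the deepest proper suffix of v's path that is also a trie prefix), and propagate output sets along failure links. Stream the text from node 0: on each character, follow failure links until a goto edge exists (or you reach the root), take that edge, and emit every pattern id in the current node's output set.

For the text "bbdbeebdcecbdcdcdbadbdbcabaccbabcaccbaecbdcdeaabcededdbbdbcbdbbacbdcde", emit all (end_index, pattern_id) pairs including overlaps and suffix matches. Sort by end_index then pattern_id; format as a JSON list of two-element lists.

Build automaton:
Trie (insert patterns):
  n0 'ε': a→9 b→16 c→3 e→1
  n1 'e': b→2  [P0 ends]
  n2 'eb': ·  [P1 ends]
  n3 'c': a→15 b→4
  n4 'cb': d→5
  n5 'cbd': c→6
  n6 'cbdc': d→7
  n7 'cbdcd': c→8 e→14
  n8 'cbdcdc': ·  [P2 ends]
  n9 'a': c→10
  n10 'ac': c→11
  n11 'acc': b→12
  n12 'accb': a→13
  n13 'accba': ·  [P3 ends]
  n14 'cbdcde': ·  [P4 ends]
  n15 'ca': ·  [P5 ends]
  n16 'b': a→17 d→22
  n17 'ba': d→18
  n18 'bad': b→19
  n19 'badb': d→20
  n20 'badbd': b→21
  n21 'badbdb': ·  [P6 ends]
  n22 'bd': b→23
  n23 'bdb': ·  [P7 ends]

Failure links (BFS by depth):
  n1('e'): parent n0 fail=0; on 'e' 0 → fail=0;  out {0}∪∅={0}
  n3('c'): parent n0 fail=0; on 'c' 0 → fail=0;  out ∅∪∅=∅
  n9('a'): parent n0 fail=0; on 'a' 0 → fail=0;  out ∅∪∅=∅
  n16('b'): parent n0 fail=0; on 'b' 0 → fail=0;  out ∅∪∅=∅
  n2('eb'): parent n1 fail=0; on 'b' 0 → fail=16;  out {1}∪∅={1}
  n4('cb'): parent n3 fail=0; on 'b' 0 → fail=16;  out ∅∪∅=∅
  n10('ac'): parent n9 fail=0; on 'c' 0 → fail=3;  out ∅∪∅=∅
  n15('ca'): parent n3 fail=0; on 'a' 0 → fail=9;  out {5}∪∅={5}
  n17('ba'): parent n16 fail=0; on 'a' 0 → fail=9;  out ∅∪∅=∅
  n22('bd'): parent n16 fail=0; on 'd' 0 → fail=0;  out ∅∪∅=∅
  n5('cbd'): parent n4 fail=16; on 'd' 16 → fail=22;  out ∅∪∅=∅
  n11('acc'): parent n10 fail=3; on 'c' 3→0 → fail=3;  out ∅∪∅=∅
  n18('bad'): parent n17 fail=9; on 'd' 9→0 → fail=0;  out ∅∪∅=∅
  n23('bdb'): parent n22 fail=0; on 'b' 0 → fail=16;  out {7}∪∅={7}
  n6('cbdc'): parent n5 fail=22; on 'c' 22→0 → fail=3;  out ∅∪∅=∅
  n12('accb'): parent n11 fail=3; on 'b' 3 → fail=4;  out ∅∪∅=∅
  n19('badb'): parent n18 fail=0; on 'b' 0 → fail=16;  out ∅∪∅=∅
  n7('cbdcd'): parent n6 fail=3; on 'd' 3→0 → fail=0;  out ∅∪∅=∅
  n13('accba'): parent n12 fail=4; on 'a' 4→16 → fail=17;  out {3}∪∅={3}
  n20('badbd'): parent n19 fail=16; on 'd' 16 → fail=22;  out ∅∪∅=∅
  n8('cbdcdc'): parent n7 fail=0; on 'c' 0 → fail=3;  out {2}∪∅={2}
  n14('cbdcde'): parent n7 fail=0; on 'e' 0 → fail=1;  out {4}∪{0}={0,4}
  n21('badbdb'): parent n20 fail=22; on 'b' 22 → fail=23;  out {6}∪{7}={6,7}

Scan:
i=0 'b': node 0→16
i=1 'b': node 16→16 (via fail)
i=2 'd': node 16→22
i=3 'b': node 22→23  → match P7@[1:3]
i=4 'e': node 23→1 (via fail)  → match P0@[4:4]
i=5 'e': node 1→1 (via fail)  → match P0@[5:5]
i=6 'b': node 1→2  → match P1@[5:6]
i=7 'd': node 2→22 (via fail)
i=8 'c': node 22→3 (via fail)
i=9 'e': node 3→1 (via fail)  → match P0@[9:9]
i=10 'c': node 1→3 (via fail)
i=11 'b': node 3→4
i=12 'd': node 4→5
i=13 'c': node 5→6
i=14 'd': node 6→7
i=15 'c': node 7→8  → match P2@[10:15]
i=16 'd': node 8→0 (via fail)
i=17 'b': node 0→16
i=18 'a': node 16→17
i=19 'd': node 17→18
i=20 'b': node 18→19
i=21 'd': node 19→20
i=22 'b': node 20→21  → match P6@[17:22],P7@[20:22]
i=23 'c': node 21→3 (via fail)
i=24 'a': node 3→15  → match P5@[23:24]
i=25 'b': node 15→16 (via fail)
i=26 'a': node 16→17
i=27 'c': node 17→10 (via fail)
i=28 'c': node 10→11
i=29 'b': node 11→12
i=30 'a': node 12→13  → match P3@[26:30]
i=31 'b': node 13→16 (via fail)
i=32 'c': node 16→3 (via fail)
i=33 'a': node 3→15  → match P5@[32:33]
i=34 'c': node 15→10 (via fail)
i=35 'c': node 10→11
i=36 'b': node 11→12
i=37 'a': node 12→13  → match P3@[33:37]
i=38 'e': node 13→1 (via fail)  → match P0@[38:38]
i=39 'c': node 1→3 (via fail)
i=40 'b': node 3→4
i=41 'd': node 4→5
i=42 'c': node 5→6
i=43 'd': node 6→7
i=44 'e': node 7→14  → match P0@[44:44],P4@[39:44]
i=45 'a': node 14→9 (via fail)
i=46 'a': node 9→9 (via fail)
i=47 'b': node 9→16 (via fail)
i=48 'c': node 16→3 (via fail)
i=49 'e': node 3→1 (via fail)  → match P0@[49:49]
i=50 'd': node 1→0 (via fail)
i=51 'e': node 0→1  → match P0@[51:51]
i=52 'd': node 1→0 (via fail)
i=53 'd': node 0→0
i=54 'b': node 0→16
i=55 'b': node 16→16 (via fail)
i=56 'd': node 16→22
i=57 'b': node 22→23  → match P7@[55:57]
i=58 'c': node 23→3 (via fail)
i=59 'b': node 3→4
i=60 'd': node 4→5
i=61 'b': node 5→23 (via fail)  → match P7@[59:61]
i=62 'b': node 23→16 (via fail)
i=63 'a': node 16→17
i=64 'c': node 17→10 (via fail)
i=65 'b': node 10→4 (via fail)
i=66 'd': node 4→5
i=67 'c': node 5→6
i=68 'd': node 6→7
i=69 'e': node 7→14  → match P0@[69:69],P4@[64:69]

Matches: [[3,7],[4,0],[5,0],[6,1],[9,0],[15,2],[22,6],[22,7],[24,5],[30,3],[33,5],[37,3],[38,0],[44,0],[44,4],[49,0],[51,0],[57,7],[61,7],[69,0],[69,4]]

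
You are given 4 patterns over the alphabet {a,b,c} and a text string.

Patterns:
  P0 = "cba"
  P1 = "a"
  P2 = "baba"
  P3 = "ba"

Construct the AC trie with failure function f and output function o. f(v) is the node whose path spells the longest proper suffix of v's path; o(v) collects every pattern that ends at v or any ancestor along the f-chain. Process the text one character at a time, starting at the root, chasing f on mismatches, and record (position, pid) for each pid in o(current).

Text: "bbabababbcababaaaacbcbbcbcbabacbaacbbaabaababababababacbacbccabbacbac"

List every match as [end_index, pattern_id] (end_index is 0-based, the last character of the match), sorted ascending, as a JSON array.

Build:
Trie nodes:
  n0 'ε': a→4 b→5 c→1
  n1 'c': b→2
  n2 'cb': a→3
  n3 'cba': ·  [P0 ends]
  n4 'a': ·  [P1 ends]
  n5 'b': a→6
  n6 'ba': b→7  [P3 ends]
  n7 'bab': a→8
  n8 'baba': ·  [P2 ends]

Failure links (BFS by depth):
  fail(1) 'c': from fail(0)=0 chase 'c': 0 ⇒ 0;  out=∅∪out(0)=∅
  fail(4) 'a': from fail(0)=0 chase 'a': 0 ⇒ 0;  out={1}∪out(0)={1}
  fail(5) 'b': from fail(0)=0 chase 'b': 0 ⇒ 0;  out=∅∪out(0)=∅
  fail(2) 'cb': from fail(1)=0 chase 'b': 0 ⇒ 5;  out=∅∪out(5)=∅
  fail(6) 'ba': from fail(5)=0 chase 'a': 0 ⇒ 4;  out={3}∪out(4)={1,3}
  fail(3) 'cba': from fail(2)=5 chase 'a': 5 ⇒ 6;  out={0}∪out(6)={0,1,3}
  fail(7) 'bab': from fail(6)=4 chase 'b': 4→0 ⇒ 5;  out=∅∪out(5)=∅
  fail(8) 'baba': from fail(7)=5 chase 'a': 5 ⇒ 6;  out={2}∪out(6)={1,2,3}

Text stream:
i=0 'b': node 0→5
i=1 'b': node 5→5 (via fail)
i=2 'a': node 5→6  emit P1@[2:2],P3@[1:2]
i=3 'b': node 6→7
i=4 'a': node 7→8  emit P1@[4:4],P2@[1:4],P3@[3:4]
i=5 'b': node 8→7 (via fail)
i=6 'a': node 7→8  emit P1@[6:6],P2@[3:6],P3@[5:6]
i=7 'b': node 8→7 (via fail)
i=8 'b': node 7→5 (via fail)
i=9 'c': node 5→1 (via fail)
i=10 'a': node 1→4 (via fail)  emit P1@[10:10]
i=11 'b': node 4→5 (via fail)
i=12 'a': node 5→6  emit P1@[12:12],P3@[11:12]
i=13 'b': node 6→7
i=14 'a': node 7→8  emit P1@[14:14],P2@[11:14],P3@[13:14]
i=15 'a': node 8→4 (via fail)  emit P1@[15:15]
i=16 'a': node 4→4 (via fail)  emit P1@[16:16]
i=17 'a': node 4→4 (via fail)  emit P1@[17:17]
i=18 'c': node 4→1 (via fail)
i=19 'b': node 1→2
i=20 'c': node 2→1 (via fail)
i=21 'b': node 1→2
i=22 'b': node 2→5 (via fail)
i=23 'c': node 5→1 (via fail)
i=24 'b': node 1→2
i=25 'c': node 2→1 (via fail)
i=26 'b': node 1→2
i=27 'a': node 2→3  emit P0@[25:27],P1@[27:27],P3@[26:27]
i=28 'b': node 3→7 (via fail)
i=29 'a': node 7→8  emit P1@[29:29],P2@[26:29],P3@[28:29]
i=30 'c': node 8→1 (via fail)
i=31 'b': node 1→2
i=32 'a': node 2→3  emit P0@[30:32],P1@[32:32],P3@[31:32]
i=33 'a': node 3→4 (via fail)  emit P1@[33:33]
i=34 'c': node 4→1 (via fail)
i=35 'b': node 1→2
i=36 'b': node 2→5 (via fail)
i=37 'a': node 5→6  emit P1@[37:37],P3@[36:37]
i=38 'a': node 6→4 (via fail)  emit P1@[38:38]
i=39 'b': node 4→5 (via fail)
i=40 'a': node 5→6  emit P1@[40:40],P3@[39:40]
i=41 'a': node 6→4 (via fail)  emit P1@[41:41]
i=42 'b': node 4→5 (via fail)
i=43 'a': node 5→6  emit P1@[43:43],P3@[42:43]
i=44 'b': node 6→7
i=45 'a': node 7→8  emit P1@[45:45],P2@[42:45],P3@[44:45]
i=46 'b': node 8→7 (via fail)
i=47 'a': node 7→8  emit P1@[47:47],P2@[44:47],P3@[46:47]
i=48 'b': node 8→7 (via fail)
i=49 'a': node 7→8  emit P1@[49:49],P2@[46:49],P3@[48:49]
i=50 'b': node 8→7 (via fail)
i=51 'a': node 7→8  emit P1@[51:51],P2@[48:51],P3@[50:51]
i=52 'b': node 8→7 (via fail)
i=53 'a': node 7→8  emit P1@[53:53],P2@[50:53],P3@[52:53]
i=54 'c': node 8→1 (via fail)
i=55 'b': node 1→2
i=56 'a': node 2→3  emit P0@[54:56],P1@[56:56],P3@[55:56]
i=57 'c': node 3→1 (via fail)
i=58 'b': node 1→2
i=59 'c': node 2→1 (via fail)
i=60 'c': node 1→1 (via fail)
i=61 'a': node 1→4 (via fail)  emit P1@[61:61]
i=62 'b': node 4→5 (via fail)
i=63 'b': node 5→5 (via fail)
i=64 'a': node 5→6  emit P1@[64:64],P3@[63:64]
i=65 'c': node 6→1 (via fail)
i=66 'b': node 1→2
i=67 'a': node 2→3  emit P0@[65:67],P1@[67:67],P3@[66:67]
i=68 'c': node 3→1 (via fail)

Matches: [[2,1],[2,3],[4,1],[4,2],[4,3],[6,1],[6,2],[6,3],[10,1],[12,1],[12,3],[14,1],[14,2],[14,3],[15,1],[16,1],[17,1],[27,0],[27,1],[27,3],[29,1],[29,2],[29,3],[32,0],[32,1],[32,3],[33,1],[37,1],[37,3],[38,1],[40,1],[40,3],[41,1],[43,1],[43,3],[45,1],[45,2],[45,3],[47,1],[47,2],[47,3],[49,1],[49,2],[49,3],[51,1],[51,2],[51,3],[53,1],[53,2],[53,3],[56,0],[56,1],[56,3],[61,1],[64,1],[64,3],[67,0],[67,1],[67,3]]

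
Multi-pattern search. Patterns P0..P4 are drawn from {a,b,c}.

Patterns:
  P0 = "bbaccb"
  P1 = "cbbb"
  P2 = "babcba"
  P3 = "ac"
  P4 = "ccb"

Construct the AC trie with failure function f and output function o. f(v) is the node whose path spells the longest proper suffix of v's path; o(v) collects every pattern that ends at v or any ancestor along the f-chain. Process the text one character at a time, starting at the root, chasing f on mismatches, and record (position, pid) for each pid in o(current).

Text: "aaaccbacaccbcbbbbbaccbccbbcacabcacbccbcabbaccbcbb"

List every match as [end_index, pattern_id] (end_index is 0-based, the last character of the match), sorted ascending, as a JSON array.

Construct AC machine:
Trie (insert patterns):
  n0 'ε': a→16 b→1 c→7
  n1 'b': a→11 b→2
  n2 'bb': a→3
  n3 'bba': c→4
  n4 'bbac': c→5
  n5 'bbacc': b→6
  n6 'bbaccb': ·  [P0 ends]
  n7 'c': b→8 c→18
  n8 'cb': b→9
  n9 'cbb': b→10
  n10 'cbbb': ·  [P1 ends]
  n11 'ba': b→12
  n12 'bab': c→13
  n13 'babc': b→14
  n14 'babcb': a→15
  n15 'babcba': ·  [P2 ends]
  n16 'a': c→17
  n17 'ac': ·  [P3 ends]
  n18 'cc': b→19
  n19 'ccb': ·  [P4 ends]

Failure links (BFS by depth):
  n1('b'): parent n0 fail=0; on 'b' 0 → fail=0;  out ∅∪∅=∅
  n7('c'): parent n0 fail=0; on 'c' 0 → fail=0;  out ∅∪∅=∅
  n16('a'): parent n0 fail=0; on 'a' 0 → fail=0;  out ∅∪∅=∅
  n2('bb'): parent n1 fail=0; on 'b' 0 → fail=1;  out ∅∪∅=∅
  n8('cb'): parent n7 fail=0; on 'b' 0 → fail=1;  out ∅∪∅=∅
  n11('ba'): parent n1 fail=0; on 'a' 0 → fail=16;  out ∅∪∅=∅
  n17('ac'): parent n16 fail=0; on 'c' 0 → fail=7;  out {3}∪∅={3}
  n18('cc'): parent n7 fail=0; on 'c' 0 → fail=7;  out ∅∪∅=∅
  n3('bba'): parent n2 fail=1; on 'a' 1 → fail=11;  out ∅∪∅=∅
  n9('cbb'): parent n8 fail=1; on 'b' 1 → fail=2;  out ∅∪∅=∅
  n12('bab'): parent n11 fail=16; on 'b' 16→0 → fail=1;  out ∅∪∅=∅
  n19('ccb'): parent n18 fail=7; on 'b' 7 → fail=8;  out {4}∪∅={4}
  n4('bbac'): parent n3 fail=11; on 'c' 11→16 → fail=17;  out ∅∪{3}={3}
  n10('cbbb'): parent n9 fail=2; on 'b' 2→1 → fail=2;  out {1}∪∅={1}
  n13('babc'): parent n12 fail=1; on 'c' 1→0 → fail=7;  out ∅∪∅=∅
  n5('bbacc'): parent n4 fail=17; on 'c' 17→7 → fail=18;  out ∅∪∅=∅
  n14('babcb'): parent n13 fail=7; on 'b' 7 → fail=8;  out ∅∪∅=∅
  n6('bbaccb'): parent n5 fail=18; on 'b' 18 → fail=19;  out {0}∪{4}={0,4}
  n15('babcba'): parent n14 fail=8; on 'a' 8→1 → fail=11;  out {2}∪∅={2}

Run:
i=0 'a': node 0→16
i=1 'a': node 16→16 ·f
i=2 'a': node 16→16 ·f
i=3 'c': node 16→17  ** P3@[2:3]
i=4 'c': node 17→18 ·f
i=5 'b': node 18→19  ** P4@[3:5]
i=6 'a': node 19→11 ·f
i=7 'c': node 11→17 ·f  ** P3@[6:7]
i=8 'a': node 17→16 ·f
i=9 'c': node 16→17  ** P3@[8:9]
i=10 'c': node 17→18 ·f
i=11 'b': node 18→19  ** P4@[9:11]
i=12 'c': node 19→7 ·f
i=13 'b': node 7→8
i=14 'b': node 8→9
i=15 'b': node 9→10  ** P1@[12:15]
i=16 'b': node 10→2 ·f
i=17 'b': node 2→2 ·f
i=18 'a': node 2→3
i=19 'c': node 3→4  ** P3@[18:19]
i=20 'c': node 4→5
i=21 'b': node 5→6  ** P0@[16:21],P4@[19:21]
i=22 'c': node 6→7 ·f
i=23 'c': node 7→18
i=24 'b': node 18→19  ** P4@[22:24]
i=25 'b': node 19→9 ·f
i=26 'c': node 9→7 ·f
i=27 'a': node 7→16 ·f
i=28 'c': node 16→17  ** P3@[27:28]
i=29 'a': node 17→16 ·f
i=30 'b': node 16→1 ·f
i=31 'c': node 1→7 ·f
i=32 'a': node 7→16 ·f
i=33 'c': node 16→17  ** P3@[32:33]
i=34 'b': node 17→8 ·f
i=35 'c': node 8→7 ·f
i=36 'c': node 7→18
i=37 'b': node 18→19  ** P4@[35:37]
i=38 'c': node 19→7 ·f
i=39 'a': node 7→16 ·f
i=40 'b': node 16→1 ·f
i=41 'b': node 1→2
i=42 'a': node 2→3
i=43 'c': node 3→4  ** P3@[42:43]
i=44 'c': node 4→5
i=45 'b': node 5→6  ** P0@[40:45],P4@[43:45]
i=46 'c': node 6→7 ·f
i=47 'b': node 7→8
i=48 'b': node 8→9

All matches (sorted): [[3,3],[5,4],[7,3],[9,3],[11,4],[15,1],[19,3],[21,0],[21,4],[24,4],[28,3],[33,3],[37,4],[43,3],[45,0],[45,4]]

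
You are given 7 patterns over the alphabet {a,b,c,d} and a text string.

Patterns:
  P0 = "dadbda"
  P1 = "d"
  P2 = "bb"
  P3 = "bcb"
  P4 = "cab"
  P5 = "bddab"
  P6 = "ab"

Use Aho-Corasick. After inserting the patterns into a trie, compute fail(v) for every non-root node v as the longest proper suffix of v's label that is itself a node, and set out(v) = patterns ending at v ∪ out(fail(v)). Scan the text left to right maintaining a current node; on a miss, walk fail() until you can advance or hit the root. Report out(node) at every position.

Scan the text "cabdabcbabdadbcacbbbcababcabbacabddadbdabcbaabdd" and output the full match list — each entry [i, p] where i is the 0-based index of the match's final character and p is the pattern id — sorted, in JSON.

Construct AC machine:
Trie nodes:
  0='ε' goto a→18 b→7 c→11 d→1
  1='d' goto a→2  [P1 ends]
  2='da' goto d→3
  3='dad' goto b→4
  4='dadb' goto d→5
  5='dadbd' goto a→6
  6='dadbda' goto ·  [P0 ends]
  7='b' goto b→8 c→9 d→14
  8='bb' goto ·  [P2 ends]
  9='bc' goto b→10
  10='bcb' goto ·  [P3 ends]
  11='c' goto a→12
  12='ca' goto b→13
  13='cab' goto ·  [P4 ends]
  14='bd' goto d→15
  15='bdd' goto a→16
  16='bdda' goto b→17
  17='bddab' goto ·  [P5 ends]
  18='a' goto b→19
  19='ab' goto ·  [P6 ends]

Failure links (BFS by depth):
  fail(1) 'd': from fail(0)=0 chase 'd': 0 ⇒ 0;  out={1}∪out(0)={1}
  fail(7) 'b': from fail(0)=0 chase 'b': 0 ⇒ 0;  out=∅∪out(0)=∅
  fail(11) 'c': from fail(0)=0 chase 'c': 0 ⇒ 0;  out=∅∪out(0)=∅
  fail(18) 'a': from fail(0)=0 chase 'a': 0 ⇒ 0;  out=∅∪out(0)=∅
  fail(2) 'da': from fail(1)=0 chase 'a': 0 ⇒ 18;  out=∅∪out(18)=∅
  fail(8) 'bb': from fail(7)=0 chase 'b': 0 ⇒ 7;  out={2}∪out(7)={2}
  fail(9) 'bc': from fail(7)=0 chase 'c': 0 ⇒ 11;  out=∅∪out(11)=∅
  fail(12) 'ca': from fail(11)=0 chase 'a': 0 ⇒ 18;  out=∅∪out(18)=∅
  fail(14) 'bd': from fail(7)=0 chase 'd': 0 ⇒ 1;  out=∅∪out(1)={1}
  fail(19) 'ab': from fail(18)=0 chase 'b': 0 ⇒ 7;  out={6}∪out(7)={6}
  fail(3) 'dad': from fail(2)=18 chase 'd': 18→0 ⇒ 1;  out=∅∪out(1)={1}
  fail(10) 'bcb': from fail(9)=11 chase 'b': 11→0 ⇒ 7;  out={3}∪out(7)={3}
  fail(13) 'cab': from fail(12)=18 chase 'b': 18 ⇒ 19;  out={4}∪out(19)={4,6}
  fail(15) 'bdd': from fail(14)=1 chase 'd': 1→0 ⇒ 1;  out=∅∪out(1)={1}
  fail(4) 'dadb': from fail(3)=1 chase 'b': 1→0 ⇒ 7;  out=∅∪out(7)=∅
  fail(16) 'bdda': from fail(15)=1 chase 'a': 1 ⇒ 2;  out=∅∪out(2)=∅
  fail(5) 'dadbd': from fail(4)=7 chase 'd': 7 ⇒ 14;  out=∅∪out(14)={1}
  fail(17) 'bddab': from fail(16)=2 chase 'b': 2→18 ⇒ 19;  out={5}∪out(19)={5,6}
  fail(6) 'dadbda': from fail(5)=14 chase 'a': 14→1 ⇒ 2;  out={0}∪out(2)={0}

Text stream:
pos 0 'c': at 11
pos 1 'a': at 12
pos 2 'b': at 13  ** P4@[0:2],P6@[1:2]
pos 3 'd': at 14 (fail-walked)  ** P1@[3:3]
pos 4 'a': at 2 (fail-walked)
pos 5 'b': at 19 (fail-walked)  ** P6@[4:5]
pos 6 'c': at 9 (fail-walked)
pos 7 'b': at 10  ** P3@[5:7]
pos 8 'a': at 18 (fail-walked)
pos 9 'b': at 19  ** P6@[8:9]
pos 10 'd': at 14 (fail-walked)  ** P1@[10:10]
pos 11 'a': at 2 (fail-walked)
pos 12 'd': at 3  ** P1@[12:12]
pos 13 'b': at 4
pos 14 'c': at 9 (fail-walked)
pos 15 'a': at 12 (fail-walked)
pos 16 'c': at 11 (fail-walked)
pos 17 'b': at 7 (fail-walked)
pos 18 'b': at 8  ** P2@[17:18]
pos 19 'b': at 8 (fail-walked)  ** P2@[18:19]
pos 20 'c': at 9 (fail-walked)
pos 21 'a': at 12 (fail-walked)
pos 22 'b': at 13  ** P4@[20:22],P6@[21:22]
pos 23 'a': at 18 (fail-walked)
pos 24 'b': at 19  ** P6@[23:24]
pos 25 'c': at 9 (fail-walked)
pos 26 'a': at 12 (fail-walked)
pos 27 'b': at 13  ** P4@[25:27],P6@[26:27]
pos 28 'b': at 8 (fail-walked)  ** P2@[27:28]
pos 29 'a': at 18 (fail-walked)
pos 30 'c': at 11 (fail-walked)
pos 31 'a': at 12
pos 32 'b': at 13  ** P4@[30:32],P6@[31:32]
pos 33 'd': at 14 (fail-walked)  ** P1@[33:33]
pos 34 'd': at 15  ** P1@[34:34]
pos 35 'a': at 16
pos 36 'd': at 3 (fail-walked)  ** P1@[36:36]
pos 37 'b': at 4
pos 38 'd': at 5  ** P1@[38:38]
pos 39 'a': at 6  ** P0@[34:39]
pos 40 'b': at 19 (fail-walked)  ** P6@[39:40]
pos 41 'c': at 9 (fail-walked)
pos 42 'b': at 10  ** P3@[40:42]
pos 43 'a': at 18 (fail-walked)
pos 44 'a': at 18 (fail-walked)
pos 45 'b': at 19  ** P6@[44:45]
pos 46 'd': at 14 (fail-walked)  ** P1@[46:46]
pos 47 'd': at 15  ** P1@[47:47]

Result: [[2,4],[2,6],[3,1],[5,6],[7,3],[9,6],[10,1],[12,1],[18,2],[19,2],[22,4],[22,6],[24,6],[27,4],[27,6],[28,2],[32,4],[32,6],[33,1],[34,1],[36,1],[38,1],[39,0],[40,6],[42,3],[45,6],[46,1],[47,1]]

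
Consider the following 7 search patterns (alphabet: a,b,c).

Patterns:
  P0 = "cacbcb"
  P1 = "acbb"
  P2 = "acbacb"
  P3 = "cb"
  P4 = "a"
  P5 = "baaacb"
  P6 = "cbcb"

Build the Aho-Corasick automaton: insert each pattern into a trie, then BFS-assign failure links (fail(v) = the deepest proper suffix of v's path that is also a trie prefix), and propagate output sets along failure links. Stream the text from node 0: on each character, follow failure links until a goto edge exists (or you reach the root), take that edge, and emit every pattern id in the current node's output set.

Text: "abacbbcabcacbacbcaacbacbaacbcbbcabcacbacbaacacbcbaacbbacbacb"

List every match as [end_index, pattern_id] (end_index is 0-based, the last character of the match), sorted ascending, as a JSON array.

Construct AC machine:
Trie nodes:
  n0 'ε': a→7 b→15 c→1
  n1 'c': a→2 b→14
  n2 'ca': c→3
  n3 'cac': b→4
  n4 'cacb': c→5
  n5 'cacbc': b→6
  n6 'cacbcb': ·  [P0 ends]
  n7 'a': c→8  [P4 ends]
  n8 'ac': b→9
  n9 'acb': a→11 b→10
  n10 'acbb': ·  [P1 ends]
  n11 'acba': c→12
  n12 'acbac': b→13
  n13 'acbacb': ·  [P2 ends]
  n14 'cb': c→21  [P3 ends]
  n15 'b': a→16
  n16 'ba': a→17
  n17 'baa': a→18
  n18 'baaa': c→19
  n19 'baaac': b→20
  n20 'baaacb': ·  [P5 ends]
  n21 'cbc': b→22
  n22 'cbcb': ·  [P6 ends]

BFS fail/out derivation:
  n1('c'): parent n0 fail=0; on 'c' 0 → fail=0;  out ∅∪∅=∅
  n7('a'): parent n0 fail=0; on 'a' 0 → fail=0;  out {4}∪∅={4}
  n15('b'): parent n0 fail=0; on 'b' 0 → fail=0;  out ∅∪∅=∅
  n2('ca'): parent n1 fail=0; on 'a' 0 → fail=7;  out ∅∪{4}={4}
  n8('ac'): parent n7 fail=0; on 'c' 0 → fail=1;  out ∅∪∅=∅
  n14('cb'): parent n1 fail=0; on 'b' 0 → fail=15;  out {3}∪∅={3}
  n16('ba'): parent n15 fail=0; on 'a' 0 → fail=7;  out ∅∪{4}={4}
  n3('cac'): parent n2 fail=7; on 'c' 7 → fail=8;  out ∅∪∅=∅
  n9('acb'): parent n8 fail=1; on 'b' 1 → fail=14;  out ∅∪{3}={3}
  n17('baa'): parent n16 fail=7; on 'a' 7→0 → fail=7;  out ∅∪{4}={4}
  n21('cbc'): parent n14 fail=15; on 'c' 15→0 → fail=1;  out ∅∪∅=∅
  n4('cacb'): parent n3 fail=8; on 'b' 8 → fail=9;  out ∅∪{3}={3}
  n10('acbb'): parent n9 fail=14; on 'b' 14→15→0 → fail=15;  out {1}∪∅={1}
  n11('acba'): parent n9 fail=14; on 'a' 14→15 → fail=16;  out ∅∪{4}={4}
  n18('baaa'): parent n17 fail=7; on 'a' 7→0 → fail=7;  out ∅∪{4}={4}
  n22('cbcb'): parent n21 fail=1; on 'b' 1 → fail=14;  out {6}∪{3}={3,6}
  n5('cacbc'): parent n4 fail=9; on 'c' 9→14 → fail=21;  out ∅∪∅=∅
  n12('acbac'): parent n11 fail=16; on 'c' 16→7 → fail=8;  out ∅∪∅=∅
  n19('baaac'): parent n18 fail=7; on 'c' 7 → fail=8;  out ∅∪∅=∅
  n6('cacbcb'): parent n5 fail=21; on 'b' 21 → fail=22;  out {0}∪{3,6}={0,3,6}
  n13('acbacb'): parent n12 fail=8; on 'b' 8 → fail=9;  out {2}∪{3}={2,3}
  n20('baaacb'): parent n19 fail=8; on 'b' 8 → fail=9;  out {5}∪{3}={3,5}

Text stream:
i=0 'a': node 0→7  ** P4@[0:0]
i=1 'b': node 7→15 (fail-walked)
i=2 'a': node 15→16  ** P4@[2:2]
i=3 'c': node 16→8 (fail-walked)
i=4 'b': node 8→9  ** P3@[3:4]
i=5 'b': node 9→10  ** P1@[2:5]
i=6 'c': node 10→1 (fail-walked)
i=7 'a': node 1→2  ** P4@[7:7]
i=8 'b': node 2→15 (fail-walked)
i=9 'c': node 15→1 (fail-walked)
i=10 'a': node 1→2  ** P4@[10:10]
i=11 'c': node 2→3
i=12 'b': node 3→4  ** P3@[11:12]
i=13 'a': node 4→11 (fail-walked)  ** P4@[13:13]
i=14 'c': node 11→12
i=15 'b': node 12→13  ** P2@[10:15],P3@[14:15]
i=16 'c': node 13→21 (fail-walked)
i=17 'a': node 21→2 (fail-walked)  ** P4@[17:17]
i=18 'a': node 2→7 (fail-walked)  ** P4@[18:18]
i=19 'c': node 7→8
i=20 'b': node 8→9  ** P3@[19:20]
i=21 'a': node 9→11  ** P4@[21:21]
i=22 'c': node 11→12
i=23 'b': node 12→13  ** P2@[18:23],P3@[22:23]
i=24 'a': node 13→11 (fail-walked)  ** P4@[24:24]
i=25 'a': node 11→17 (fail-walked)  ** P4@[25:25]
i=26 'c': node 17→8 (fail-walked)
i=27 'b': node 8→9  ** P3@[26:27]
i=28 'c': node 9→21 (fail-walked)
i=29 'b': node 21→22  ** P3@[28:29],P6@[26:29]
i=30 'b': node 22→15 (fail-walked)
i=31 'c': node 15→1 (fail-walked)
i=32 'a': node 1→2  ** P4@[32:32]
i=33 'b': node 2→15 (fail-walked)
i=34 'c': node 15→1 (fail-walked)
i=35 'a': node 1→2  ** P4@[35:35]
i=36 'c': node 2→3
i=37 'b': node 3→4  ** P3@[36:37]
i=38 'a': node 4→11 (fail-walked)  ** P4@[38:38]
i=39 'c': node 11→12
i=40 'b': node 12→13  ** P2@[35:40],P3@[39:40]
i=41 'a': node 13→11 (fail-walked)  ** P4@[41:41]
i=42 'a': node 11→17 (fail-walked)  ** P4@[42:42]
i=43 'c': node 17→8 (fail-walked)
i=44 'a': node 8→2 (fail-walked)  ** P4@[44:44]
i=45 'c': node 2→3
i=46 'b': node 3→4  ** P3@[45:46]
i=47 'c': node 4→5
i=48 'b': node 5→6  ** P0@[43:48],P3@[47:48],P6@[45:48]
i=49 'a': node 6→16 (fail-walked)  ** P4@[49:49]
i=50 'a': node 16→17  ** P4@[50:50]
i=51 'c': node 17→8 (fail-walked)
i=52 'b': node 8→9  ** P3@[51:52]
i=53 'b': node 9→10  ** P1@[50:53]
i=54 'a': node 10→16 (fail-walked)  ** P4@[54:54]
i=55 'c': node 16→8 (fail-walked)
i=56 'b': node 8→9  ** P3@[55:56]
i=57 'a': node 9→11  ** P4@[57:57]
i=58 'c': node 11→12
i=59 'b': node 12→13  ** P2@[54:59],P3@[58:59]

Matches: [[0,4],[2,4],[4,3],[5,1],[7,4],[10,4],[12,3],[13,4],[15,2],[15,3],[17,4],[18,4],[20,3],[21,4],[23,2],[23,3],[24,4],[25,4],[27,3],[29,3],[29,6],[32,4],[35,4],[37,3],[38,4],[40,2],[40,3],[41,4],[42,4],[44,4],[46,3],[48,0],[48,3],[48,6],[49,4],[50,4],[52,3],[53,1],[54,4],[56,3],[57,4],[59,2],[59,3]]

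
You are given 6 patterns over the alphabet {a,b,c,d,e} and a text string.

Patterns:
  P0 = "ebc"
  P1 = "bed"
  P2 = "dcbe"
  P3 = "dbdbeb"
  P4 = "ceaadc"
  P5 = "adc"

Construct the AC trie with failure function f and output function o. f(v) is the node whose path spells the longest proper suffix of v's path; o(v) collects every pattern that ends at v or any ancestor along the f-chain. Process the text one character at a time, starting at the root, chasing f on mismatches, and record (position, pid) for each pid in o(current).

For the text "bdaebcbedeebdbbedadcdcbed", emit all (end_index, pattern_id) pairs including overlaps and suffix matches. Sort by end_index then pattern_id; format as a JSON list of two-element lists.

Build automaton:
Trie (insert patterns):
  n0 'ε': a→22 b→4 c→16 d→7 e→1
  n1 'e': b→2
  n2 'eb': c→3
  n3 'ebc': ·  [P0 ends]
  n4 'b': e→5
  n5 'be': d→6
  n6 'bed': ·  [P1 ends]
  n7 'd': b→11 c→8
  n8 'dc': b→9
  n9 'dcb': e→10
  n10 'dcbe': ·  [P2 ends]
  n11 'db': d→12
  n12 'dbd': b→13
  n13 'dbdb': e→14
  n14 'dbdbe': b→15
  n15 'dbdbeb': ·  [P3 ends]
  n16 'c': e→17
  n17 'ce': a→18
  n18 'cea': a→19
  n19 'ceaa': d→20
  n20 'ceaad': c→21
  n21 'ceaadc': ·  [P4 ends]
  n22 'a': d→23
  n23 'ad': c→24
  n24 'adc': ·  [P5 ends]

BFS fail/out derivation:
  fail(1) 'e': from fail(0)=0 chase 'e': 0 ⇒ 0;  out=∅∪out(0)=∅
  fail(4) 'b': from fail(0)=0 chase 'b': 0 ⇒ 0;  out=∅∪out(0)=∅
  fail(7) 'd': from fail(0)=0 chase 'd': 0 ⇒ 0;  out=∅∪out(0)=∅
  fail(16) 'c': from fail(0)=0 chase 'c': 0 ⇒ 0;  out=∅∪out(0)=∅
  fail(22) 'a': from fail(0)=0 chase 'a': 0 ⇒ 0;  out=∅∪out(0)=∅
  fail(2) 'eb': from fail(1)=0 chase 'b': 0 ⇒ 4;  out=∅∪out(4)=∅
  fail(5) 'be': from fail(4)=0 chase 'e': 0 ⇒ 1;  out=∅∪out(1)=∅
  fail(8) 'dc': from fail(7)=0 chase 'c': 0 ⇒ 16;  out=∅∪out(16)=∅
  fail(11) 'db': from fail(7)=0 chase 'b': 0 ⇒ 4;  out=∅∪out(4)=∅
  fail(17) 'ce': from fail(16)=0 chase 'e': 0 ⇒ 1;  out=∅∪out(1)=∅
  fail(23) 'ad': from fail(22)=0 chase 'd': 0 ⇒ 7;  out=∅∪out(7)=∅
  fail(3) 'ebc': from fail(2)=4 chase 'c': 4→0 ⇒ 16;  out={0}∪out(16)={0}
  fail(6) 'bed': from fail(5)=1 chase 'd': 1→0 ⇒ 7;  out={1}∪out(7)={1}
  fail(9) 'dcb': from fail(8)=16 chase 'b': 16→0 ⇒ 4;  out=∅∪out(4)=∅
  fail(12) 'dbd': from fail(11)=4 chase 'd': 4→0 ⇒ 7;  out=∅∪out(7)=∅
  fail(18) 'cea': from fail(17)=1 chase 'a': 1→0 ⇒ 22;  out=∅∪out(22)=∅
  fail(24) 'adc': from fail(23)=7 chase 'c': 7 ⇒ 8;  out={5}∪out(8)={5}
  fail(10) 'dcbe': from fail(9)=4 chase 'e': 4 ⇒ 5;  out={2}∪out(5)={2}
  fail(13) 'dbdb': from fail(12)=7 chase 'b': 7 ⇒ 11;  out=∅∪out(11)=∅
  fail(19) 'ceaa': from fail(18)=22 chase 'a': 22→0 ⇒ 22;  out=∅∪out(22)=∅
  fail(14) 'dbdbe': from fail(13)=11 chase 'e': 11→4 ⇒ 5;  out=∅∪out(5)=∅
  fail(20) 'ceaad': from fail(19)=22 chase 'd': 22 ⇒ 23;  out=∅∪out(23)=∅
  fail(15) 'dbdbeb': from fail(14)=5 chase 'b': 5→1 ⇒ 2;  out={3}∪out(2)={3}
  fail(21) 'ceaadc': from fail(20)=23 chase 'c': 23 ⇒ 24;  out={4}∪out(24)={4,5}

Scan:
i=0 'b': node 0→4
i=1 'd': node 4→7 ·f
i=2 'a': node 7→22 ·f
i=3 'e': node 22→1 ·f
i=4 'b': node 1→2
i=5 'c': node 2→3  → match P0@[3:5]
i=6 'b': node 3→4 ·f
i=7 'e': node 4→5
i=8 'd': node 5→6  → match P1@[6:8]
i=9 'e': node 6→1 ·f
i=10 'e': node 1→1 ·f
i=11 'b': node 1→2
i=12 'd': node 2→7 ·f
i=13 'b': node 7→11
i=14 'b': node 11→4 ·f
i=15 'e': node 4→5
i=16 'd': node 5→6  → match P1@[14:16]
i=17 'a': node 6→22 ·f
i=18 'd': node 22→23
i=19 'c': node 23→24  → match P5@[17:19]
i=20 'd': node 24→7 ·f
i=21 'c': node 7→8
i=22 'b': node 8→9
i=23 'e': node 9→10  → match P2@[20:23]
i=24 'd': node 10→6 ·f  → match P1@[22:24]

Result: [[5,0],[8,1],[16,1],[19,5],[23,2],[24,1]]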